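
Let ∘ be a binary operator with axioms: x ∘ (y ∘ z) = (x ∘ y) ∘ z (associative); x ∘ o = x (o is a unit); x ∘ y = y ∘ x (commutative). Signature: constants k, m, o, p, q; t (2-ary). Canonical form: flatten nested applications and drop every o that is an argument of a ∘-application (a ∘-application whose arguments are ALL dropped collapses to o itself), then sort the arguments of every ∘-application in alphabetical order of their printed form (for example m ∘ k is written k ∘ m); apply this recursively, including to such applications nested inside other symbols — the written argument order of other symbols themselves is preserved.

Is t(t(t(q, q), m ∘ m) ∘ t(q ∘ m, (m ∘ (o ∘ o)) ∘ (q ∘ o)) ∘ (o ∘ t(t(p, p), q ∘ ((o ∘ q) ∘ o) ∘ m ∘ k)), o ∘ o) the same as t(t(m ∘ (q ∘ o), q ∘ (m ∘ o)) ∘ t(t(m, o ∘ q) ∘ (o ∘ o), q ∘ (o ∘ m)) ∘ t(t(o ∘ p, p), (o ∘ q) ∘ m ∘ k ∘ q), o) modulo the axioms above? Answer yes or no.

Answer: no — t(t(m ∘ q, m ∘ q) ∘ t(t(p, p), k ∘ m ∘ q ∘ q) ∘ t(t(q, q), m ∘ m), o) vs t(t(m ∘ q, m ∘ q) ∘ t(t(m, q), m ∘ q) ∘ t(t(p, p), k ∘ m ∘ q ∘ q), o)

Derivation:
Left:  t(t(t(q, q), m ∘ m) ∘ t(q ∘ m, (m ∘ (o ∘ o)) ∘ (q ∘ o)) ∘ (o ∘ t(t(p, p), q ∘ ((o ∘ q) ∘ o) ∘ m ∘ k)), o ∘ o)
  Focus inside:  t(t(q, q), m ∘ m) ∘ t(q ∘ m, (m ∘ (o ∘ o)) ∘ (q ∘ o)) ∘ (o ∘ t(t(p, p), q ∘ ((o ∘ q) ∘ o) ∘ m ∘ k))
  Merge nested applications:  t(t(q, q), m ∘ m) ∘ t(q ∘ m, (m ∘ (o ∘ o)) ∘ (q ∘ o)) ∘ o ∘ t(t(p, p), q ∘ ((o ∘ q) ∘ o) ∘ m ∘ k)
  Canonicalize subterm:  t(q ∘ m, (m ∘ (o ∘ o)) ∘ (q ∘ o))  →  t(m ∘ q, m ∘ q)
  Simplify inside:  t(t(p, p), q ∘ ((o ∘ q) ∘ o) ∘ m ∘ k)  →  t(t(p, p), k ∘ m ∘ q ∘ q)
  Unit:  drop o
  Sort:  t(m ∘ q, m ∘ q) ∘ t(t(p, p), k ∘ m ∘ q ∘ q) ∘ t(t(q, q), m ∘ m)
  Rebuild:  t(t(m ∘ q, m ∘ q) ∘ t(t(p, p), k ∘ m ∘ q ∘ q) ∘ t(t(q, q), m ∘ m), o)
Right:  t(t(m ∘ (q ∘ o), q ∘ (m ∘ o)) ∘ t(t(m, o ∘ q) ∘ (o ∘ o), q ∘ (o ∘ m)) ∘ t(t(o ∘ p, p), (o ∘ q) ∘ m ∘ k ∘ q), o)
  Work inside:  t(m ∘ (q ∘ o), q ∘ (m ∘ o)) ∘ t(t(m, o ∘ q) ∘ (o ∘ o), q ∘ (o ∘ m)) ∘ t(t(o ∘ p, p), (o ∘ q) ∘ m ∘ k ∘ q)
  Canonicalize subterm:  t(m ∘ (q ∘ o), q ∘ (m ∘ o))  →  t(m ∘ q, m ∘ q)
  Canonicalize subterm:  t(t(m, o ∘ q) ∘ (o ∘ o), q ∘ (o ∘ m))  →  t(t(m, q), m ∘ q)
  Simplify inside:  t(t(o ∘ p, p), (o ∘ q) ∘ m ∘ k ∘ q)  →  t(t(p, p), k ∘ m ∘ q ∘ q)
  Sort:  t(m ∘ q, m ∘ q) ∘ t(t(m, q), m ∘ q) ∘ t(t(p, p), k ∘ m ∘ q ∘ q)
  Rebuild:  t(t(m ∘ q, m ∘ q) ∘ t(t(m, q), m ∘ q) ∘ t(t(p, p), k ∘ m ∘ q ∘ q), o)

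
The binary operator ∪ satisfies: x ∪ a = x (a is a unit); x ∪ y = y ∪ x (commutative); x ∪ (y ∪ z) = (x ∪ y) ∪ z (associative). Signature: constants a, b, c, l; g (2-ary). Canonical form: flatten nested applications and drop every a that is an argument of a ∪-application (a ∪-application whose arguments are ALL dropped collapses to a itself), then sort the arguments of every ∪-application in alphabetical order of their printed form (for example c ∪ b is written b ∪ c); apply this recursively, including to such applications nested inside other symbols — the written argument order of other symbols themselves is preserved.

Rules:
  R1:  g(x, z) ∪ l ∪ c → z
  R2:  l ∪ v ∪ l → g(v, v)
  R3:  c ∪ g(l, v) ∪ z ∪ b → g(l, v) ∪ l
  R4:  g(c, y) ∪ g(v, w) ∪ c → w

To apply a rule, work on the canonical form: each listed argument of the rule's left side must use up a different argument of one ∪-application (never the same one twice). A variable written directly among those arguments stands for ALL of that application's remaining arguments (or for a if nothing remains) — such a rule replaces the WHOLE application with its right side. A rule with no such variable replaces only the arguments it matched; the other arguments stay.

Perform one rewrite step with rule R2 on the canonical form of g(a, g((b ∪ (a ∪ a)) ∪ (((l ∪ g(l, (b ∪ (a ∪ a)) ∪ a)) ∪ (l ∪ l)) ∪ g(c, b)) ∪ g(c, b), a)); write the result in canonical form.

Answer: g(a, g(g(b ∪ g(c, b) ∪ g(c, b) ∪ g(l, b) ∪ l, b ∪ g(c, b) ∪ g(c, b) ∪ g(l, b) ∪ l), a))

Derivation:
Canonical form:  g(a, g(b ∪ g(c, b) ∪ g(c, b) ∪ g(l, b) ∪ l ∪ l ∪ l, a))
Apply R2:  consuming l, l;  v := b ∪ g(c, b) ∪ g(c, b) ∪ g(l, b) ∪ l
The variable takes the whole remainder — replace the entire application.
Result:  g(a, g(g(b ∪ g(c, b) ∪ g(c, b) ∪ g(l, b) ∪ l, b ∪ g(c, b) ∪ g(c, b) ∪ g(l, b) ∪ l), a))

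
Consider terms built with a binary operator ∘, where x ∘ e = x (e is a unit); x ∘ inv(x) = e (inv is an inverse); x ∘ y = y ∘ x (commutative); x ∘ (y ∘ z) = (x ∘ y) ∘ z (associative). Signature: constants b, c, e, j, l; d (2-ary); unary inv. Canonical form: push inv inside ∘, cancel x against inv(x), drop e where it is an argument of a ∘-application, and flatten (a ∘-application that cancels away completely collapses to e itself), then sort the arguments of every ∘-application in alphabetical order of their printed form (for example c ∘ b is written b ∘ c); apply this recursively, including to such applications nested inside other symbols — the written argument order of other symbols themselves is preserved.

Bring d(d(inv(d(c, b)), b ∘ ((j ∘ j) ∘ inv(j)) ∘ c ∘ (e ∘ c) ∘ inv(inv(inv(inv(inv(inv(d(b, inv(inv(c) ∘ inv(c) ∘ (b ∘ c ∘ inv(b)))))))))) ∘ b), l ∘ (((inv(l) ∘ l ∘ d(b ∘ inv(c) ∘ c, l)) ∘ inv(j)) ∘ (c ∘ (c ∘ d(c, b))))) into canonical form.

Descend into:  b ∘ ((j ∘ j) ∘ inv(j)) ∘ c ∘ (e ∘ c) ∘ inv(inv(inv(inv(inv(inv(d(b, inv(inv(c) ∘ inv(c) ∘ (b ∘ c ∘ inv(b)))))))))) ∘ b
Push inv inside:  distribute inv over ∘ and collapse double inv
Combine occurrences:  b ∘ b ∘ j ∘ c ∘ c ∘ d(b, c)
Order the arguments:  b ∘ b ∘ c ∘ c ∘ d(b, c) ∘ j
Put back:  d(d(inv(d(c, b)), b ∘ b ∘ c ∘ c ∘ d(b, c) ∘ j), c ∘ c ∘ d(b, l) ∘ d(c, b) ∘ inv(j) ∘ l)

Answer: d(d(inv(d(c, b)), b ∘ b ∘ c ∘ c ∘ d(b, c) ∘ j), c ∘ c ∘ d(b, l) ∘ d(c, b) ∘ inv(j) ∘ l)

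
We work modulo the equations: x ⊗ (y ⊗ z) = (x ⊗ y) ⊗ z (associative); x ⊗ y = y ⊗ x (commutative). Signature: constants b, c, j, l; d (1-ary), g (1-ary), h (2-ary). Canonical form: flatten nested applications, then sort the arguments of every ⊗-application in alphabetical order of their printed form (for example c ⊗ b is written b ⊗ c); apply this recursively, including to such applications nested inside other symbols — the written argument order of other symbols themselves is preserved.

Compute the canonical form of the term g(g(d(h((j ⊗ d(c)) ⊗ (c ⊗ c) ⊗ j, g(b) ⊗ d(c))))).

Descend into:  (j ⊗ d(c)) ⊗ (c ⊗ c) ⊗ j
Un-nest:  j ⊗ d(c) ⊗ c ⊗ c ⊗ j
Sort:  c ⊗ c ⊗ d(c) ⊗ j ⊗ j
Reassemble:  g(g(d(h(c ⊗ c ⊗ d(c) ⊗ j ⊗ j, d(c) ⊗ g(b)))))

Answer: g(g(d(h(c ⊗ c ⊗ d(c) ⊗ j ⊗ j, d(c) ⊗ g(b)))))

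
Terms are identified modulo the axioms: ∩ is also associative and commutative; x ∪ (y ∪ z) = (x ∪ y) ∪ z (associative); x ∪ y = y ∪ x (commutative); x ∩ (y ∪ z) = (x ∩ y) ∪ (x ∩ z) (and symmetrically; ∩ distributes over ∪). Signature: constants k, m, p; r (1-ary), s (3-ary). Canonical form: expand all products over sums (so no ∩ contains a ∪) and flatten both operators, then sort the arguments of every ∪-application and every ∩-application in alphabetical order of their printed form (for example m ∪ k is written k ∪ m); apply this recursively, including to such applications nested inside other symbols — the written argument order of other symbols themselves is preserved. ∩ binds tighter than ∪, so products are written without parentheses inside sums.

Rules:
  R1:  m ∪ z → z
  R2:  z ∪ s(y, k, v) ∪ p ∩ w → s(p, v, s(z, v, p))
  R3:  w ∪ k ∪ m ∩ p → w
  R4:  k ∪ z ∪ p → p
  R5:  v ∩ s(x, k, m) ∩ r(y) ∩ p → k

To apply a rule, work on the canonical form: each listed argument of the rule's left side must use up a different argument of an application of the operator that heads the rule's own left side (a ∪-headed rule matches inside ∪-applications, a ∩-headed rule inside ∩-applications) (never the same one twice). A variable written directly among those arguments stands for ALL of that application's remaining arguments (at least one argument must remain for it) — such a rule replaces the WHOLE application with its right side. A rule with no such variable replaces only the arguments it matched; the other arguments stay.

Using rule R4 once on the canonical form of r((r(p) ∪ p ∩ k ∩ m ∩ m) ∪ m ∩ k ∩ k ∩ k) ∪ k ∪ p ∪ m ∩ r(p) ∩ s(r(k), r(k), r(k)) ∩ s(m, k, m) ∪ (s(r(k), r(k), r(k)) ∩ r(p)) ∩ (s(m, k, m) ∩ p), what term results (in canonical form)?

Canonical form:  k ∪ m ∩ r(p) ∩ s(m, k, m) ∩ s(r(k), r(k), r(k)) ∪ p ∪ p ∩ r(p) ∩ s(m, k, m) ∩ s(r(k), r(k), r(k)) ∪ r(k ∩ k ∩ k ∩ m ∪ k ∩ m ∩ m ∩ p ∪ r(p))
Apply R4:  consuming k, p;  z := m ∩ r(p) ∩ s(m, k, m) ∩ s(r(k), r(k), r(k)) ∪ p ∩ r(p) ∩ s(m, k, m) ∩ s(r(k), r(k), r(k)) ∪ r(k ∩ k ∩ k ∩ m ∪ k ∩ m ∩ m ∩ p ∪ r(p))
The extension variable absorbs all remaining arguments, so the whole application is rewritten.
Result:  p

Answer: p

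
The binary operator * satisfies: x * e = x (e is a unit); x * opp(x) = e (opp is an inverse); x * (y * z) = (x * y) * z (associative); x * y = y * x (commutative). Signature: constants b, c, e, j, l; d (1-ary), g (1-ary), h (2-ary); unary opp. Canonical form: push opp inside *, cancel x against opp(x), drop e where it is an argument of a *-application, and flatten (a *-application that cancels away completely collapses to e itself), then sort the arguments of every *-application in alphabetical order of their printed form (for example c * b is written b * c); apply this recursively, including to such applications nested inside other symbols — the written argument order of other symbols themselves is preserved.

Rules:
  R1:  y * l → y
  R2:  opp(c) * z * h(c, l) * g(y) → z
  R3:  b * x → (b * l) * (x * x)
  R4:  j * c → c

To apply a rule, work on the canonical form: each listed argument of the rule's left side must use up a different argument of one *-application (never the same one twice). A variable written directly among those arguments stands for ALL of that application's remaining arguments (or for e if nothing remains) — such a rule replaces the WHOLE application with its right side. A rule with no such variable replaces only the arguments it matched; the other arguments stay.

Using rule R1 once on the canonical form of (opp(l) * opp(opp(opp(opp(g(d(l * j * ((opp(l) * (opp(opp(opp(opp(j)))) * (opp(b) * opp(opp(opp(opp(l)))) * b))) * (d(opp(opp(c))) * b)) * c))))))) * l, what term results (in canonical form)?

Canonical form:  g(d(b * c * d(c) * j * j * l))
Apply R1:  consuming l;  y := b * c * d(c) * j * j
Every leftover argument binds to the variable; the entire application is replaced.
Result:  g(d(b * c * d(c) * j * j))

Answer: g(d(b * c * d(c) * j * j))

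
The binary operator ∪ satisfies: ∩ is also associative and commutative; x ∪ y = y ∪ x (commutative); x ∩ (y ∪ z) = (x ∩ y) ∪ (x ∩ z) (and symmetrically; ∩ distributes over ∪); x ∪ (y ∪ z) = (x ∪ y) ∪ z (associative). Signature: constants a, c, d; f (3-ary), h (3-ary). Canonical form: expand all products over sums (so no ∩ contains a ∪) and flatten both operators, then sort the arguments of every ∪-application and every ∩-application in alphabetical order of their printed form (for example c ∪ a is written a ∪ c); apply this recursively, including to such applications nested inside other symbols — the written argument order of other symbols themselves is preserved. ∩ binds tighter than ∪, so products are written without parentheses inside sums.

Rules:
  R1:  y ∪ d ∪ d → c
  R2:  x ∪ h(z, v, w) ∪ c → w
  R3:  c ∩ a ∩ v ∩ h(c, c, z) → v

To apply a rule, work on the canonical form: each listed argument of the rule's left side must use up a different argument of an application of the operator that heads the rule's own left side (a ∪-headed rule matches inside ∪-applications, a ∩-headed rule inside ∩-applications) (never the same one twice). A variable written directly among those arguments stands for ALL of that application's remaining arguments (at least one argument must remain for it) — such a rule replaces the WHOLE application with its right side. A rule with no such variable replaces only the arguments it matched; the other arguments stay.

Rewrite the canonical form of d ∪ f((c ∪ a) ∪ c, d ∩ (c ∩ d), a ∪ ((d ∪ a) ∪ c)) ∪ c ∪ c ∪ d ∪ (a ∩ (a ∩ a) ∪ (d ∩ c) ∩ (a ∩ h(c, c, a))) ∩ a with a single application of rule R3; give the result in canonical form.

Answer: a ∩ a ∩ a ∩ a ∪ a ∩ d ∪ c ∪ c ∪ d ∪ d ∪ f(a ∪ c ∪ c, c ∩ d ∩ d, a ∪ a ∪ c ∪ d)

Derivation:
Canonical form:  a ∩ a ∩ a ∩ a ∪ a ∩ a ∩ c ∩ d ∩ h(c, c, a) ∪ c ∪ c ∪ d ∪ d ∪ f(a ∪ c ∪ c, c ∩ d ∩ d, a ∪ a ∪ c ∪ d)
Apply R3:  consuming a, c, h(c, c, a);  v := a ∩ d, z := a
Every leftover argument binds to the variable; the entire application is replaced.
Result:  a ∩ a ∩ a ∩ a ∪ a ∩ d ∪ c ∪ c ∪ d ∪ d ∪ f(a ∪ c ∪ c, c ∩ d ∩ d, a ∪ a ∪ c ∪ d)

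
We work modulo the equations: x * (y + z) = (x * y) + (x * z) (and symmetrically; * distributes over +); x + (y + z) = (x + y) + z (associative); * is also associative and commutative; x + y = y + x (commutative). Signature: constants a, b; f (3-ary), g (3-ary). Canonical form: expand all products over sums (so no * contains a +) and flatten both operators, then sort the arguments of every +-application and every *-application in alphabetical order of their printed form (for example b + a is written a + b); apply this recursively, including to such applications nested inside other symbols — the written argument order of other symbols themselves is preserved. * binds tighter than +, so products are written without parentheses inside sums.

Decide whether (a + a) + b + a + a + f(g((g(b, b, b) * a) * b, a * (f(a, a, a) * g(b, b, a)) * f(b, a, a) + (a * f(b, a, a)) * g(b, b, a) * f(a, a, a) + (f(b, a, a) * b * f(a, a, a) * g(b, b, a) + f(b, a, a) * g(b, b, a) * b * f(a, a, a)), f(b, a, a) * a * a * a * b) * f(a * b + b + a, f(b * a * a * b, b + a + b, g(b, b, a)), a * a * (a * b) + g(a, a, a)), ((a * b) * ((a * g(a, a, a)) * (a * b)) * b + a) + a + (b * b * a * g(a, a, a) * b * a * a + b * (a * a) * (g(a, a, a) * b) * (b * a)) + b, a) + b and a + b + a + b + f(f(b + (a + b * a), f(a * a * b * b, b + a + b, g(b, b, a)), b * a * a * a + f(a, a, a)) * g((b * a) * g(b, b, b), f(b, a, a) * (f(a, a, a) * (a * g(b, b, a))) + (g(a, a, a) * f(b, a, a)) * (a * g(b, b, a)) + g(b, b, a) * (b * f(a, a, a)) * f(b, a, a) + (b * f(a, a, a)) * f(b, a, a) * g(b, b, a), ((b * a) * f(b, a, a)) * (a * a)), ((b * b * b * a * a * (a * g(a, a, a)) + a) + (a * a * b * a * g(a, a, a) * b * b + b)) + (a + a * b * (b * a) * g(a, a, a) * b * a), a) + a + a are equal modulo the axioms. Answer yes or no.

Answer: no — a + a + a + a + b + b + f(f(a + a * b + b, f(a * a * b * b, a + b + b, g(b, b, a)), a * a * a * b + g(a, a, a)) * g(a * b * g(b, b, b), a * f(a, a, a) * f(b, a, a) * g(b, b, a) + a * f(a, a, a) * f(b, a, a) * g(b, b, a) + b * f(a, a, a) * f(b, a, a) * g(b, b, a) + b * f(a, a, a) * f(b, a, a) * g(b, b, a), a * a * a * b * f(b, a, a)), a + a + a * a * a * b * b * b * g(a, a, a) + a * a * a * b * b * b * g(a, a, a) + a * a * a * b * b * b * g(a, a, a) + b, a) vs a + a + a + a + b + b + f(f(a + a * b + b, f(a * a * b * b, a + b + b, g(b, b, a)), a * a * a * b + f(a, a, a)) * g(a * b * g(b, b, b), a * f(a, a, a) * f(b, a, a) * g(b, b, a) + a * f(b, a, a) * g(a, a, a) * g(b, b, a) + b * f(a, a, a) * f(b, a, a) * g(b, b, a) + b * f(a, a, a) * f(b, a, a) * g(b, b, a), a * a * a * b * f(b, a, a)), a + a + a * a * a * b * b * b * g(a, a, a) + a * a * a * b * b * b * g(a, a, a) + a * a * a * b * b * b * g(a, a, a) + b, a)

Derivation:
Left:  (a + a) + b + a + a + f(g((g(b, b, b) * a) * b, a * (f(a, a, a) * g(b, b, a)) * f(b, a, a) + (a * f(b, a, a)) * g(b, b, a) * f(a, a, a) + (f(b, a, a) * b * f(a, a, a) * g(b, b, a) + f(b, a, a) * g(b, b, a) * b * f(a, a, a)), f(b, a, a) * a * a * a * b) * f(a * b + b + a, f(b * a * a * b, b + a + b, g(b, b, a)), a * a * (a * b) + g(a, a, a)), ((a * b) * ((a * g(a, a, a)) * (a * b)) * b + a) + a + (b * b * a * g(a, a, a) * b * a * a + b * (a * a) * (g(a, a, a) * b) * (b * a)) + b, a) + b
  Merge nested applications:  a + a + b + a + a + f(f(a + a * b + b, f(a * a * b * b, a + b + b, g(b, b, a)), a * a * a * b + g(a, a, a)) * g(a * b * g(b, b, b), a * f(a, a, a) * f(b, a, a) * g(b, b, a) + a * f(a, a, a) * f(b, a, a) * g(b, b, a) + b * f(a, a, a) * f(b, a, a) * g(b, b, a) + b * f(a, a, a) * f(b, a, a) * g(b, b, a), a * a * a * b * f(b, a, a)), a + a + a * a * a * b * b * b * g(a, a, a) + a * a * a * b * b * b * g(a, a, a) + a * a * a * b * b * b * g(a, a, a) + b, a) + b
  Sort arguments:  a + a + a + a + b + b + f(f(a + a * b + b, f(a * a * b * b, a + b + b, g(b, b, a)), a * a * a * b + g(a, a, a)) * g(a * b * g(b, b, b), a * f(a, a, a) * f(b, a, a) * g(b, b, a) + a * f(a, a, a) * f(b, a, a) * g(b, b, a) + b * f(a, a, a) * f(b, a, a) * g(b, b, a) + b * f(a, a, a) * f(b, a, a) * g(b, b, a), a * a * a * b * f(b, a, a)), a + a + a * a * a * b * b * b * g(a, a, a) + a * a * a * b * b * b * g(a, a, a) + a * a * a * b * b * b * g(a, a, a) + b, a)
Right:  a + b + a + b + f(f(b + (a + b * a), f(a * a * b * b, b + a + b, g(b, b, a)), b * a * a * a + f(a, a, a)) * g((b * a) * g(b, b, b), f(b, a, a) * (f(a, a, a) * (a * g(b, b, a))) + (g(a, a, a) * f(b, a, a)) * (a * g(b, b, a)) + g(b, b, a) * (b * f(a, a, a)) * f(b, a, a) + (b * f(a, a, a)) * f(b, a, a) * g(b, b, a), ((b * a) * f(b, a, a)) * (a * a)), ((b * b * b * a * a * (a * g(a, a, a)) + a) + (a * a * b * a * g(a, a, a) * b * b + b)) + (a + a * b * (b * a) * g(a, a, a) * b * a), a) + a + a
  Un-nest:  a + b + a + b + f(f(a + a * b + b, f(a * a * b * b, a + b + b, g(b, b, a)), a * a * a * b + f(a, a, a)) * g(a * b * g(b, b, b), a * f(a, a, a) * f(b, a, a) * g(b, b, a) + a * f(b, a, a) * g(a, a, a) * g(b, b, a) + b * f(a, a, a) * f(b, a, a) * g(b, b, a) + b * f(a, a, a) * f(b, a, a) * g(b, b, a), a * a * a * b * f(b, a, a)), a + a + a * a * a * b * b * b * g(a, a, a) + a * a * a * b * b * b * g(a, a, a) + a * a * a * b * b * b * g(a, a, a) + b, a) + a + a
  Order the arguments:  a + a + a + a + b + b + f(f(a + a * b + b, f(a * a * b * b, a + b + b, g(b, b, a)), a * a * a * b + f(a, a, a)) * g(a * b * g(b, b, b), a * f(a, a, a) * f(b, a, a) * g(b, b, a) + a * f(b, a, a) * g(a, a, a) * g(b, b, a) + b * f(a, a, a) * f(b, a, a) * g(b, b, a) + b * f(a, a, a) * f(b, a, a) * g(b, b, a), a * a * a * b * f(b, a, a)), a + a + a * a * a * b * b * b * g(a, a, a) + a * a * a * b * b * b * g(a, a, a) + a * a * a * b * b * b * g(a, a, a) + b, a)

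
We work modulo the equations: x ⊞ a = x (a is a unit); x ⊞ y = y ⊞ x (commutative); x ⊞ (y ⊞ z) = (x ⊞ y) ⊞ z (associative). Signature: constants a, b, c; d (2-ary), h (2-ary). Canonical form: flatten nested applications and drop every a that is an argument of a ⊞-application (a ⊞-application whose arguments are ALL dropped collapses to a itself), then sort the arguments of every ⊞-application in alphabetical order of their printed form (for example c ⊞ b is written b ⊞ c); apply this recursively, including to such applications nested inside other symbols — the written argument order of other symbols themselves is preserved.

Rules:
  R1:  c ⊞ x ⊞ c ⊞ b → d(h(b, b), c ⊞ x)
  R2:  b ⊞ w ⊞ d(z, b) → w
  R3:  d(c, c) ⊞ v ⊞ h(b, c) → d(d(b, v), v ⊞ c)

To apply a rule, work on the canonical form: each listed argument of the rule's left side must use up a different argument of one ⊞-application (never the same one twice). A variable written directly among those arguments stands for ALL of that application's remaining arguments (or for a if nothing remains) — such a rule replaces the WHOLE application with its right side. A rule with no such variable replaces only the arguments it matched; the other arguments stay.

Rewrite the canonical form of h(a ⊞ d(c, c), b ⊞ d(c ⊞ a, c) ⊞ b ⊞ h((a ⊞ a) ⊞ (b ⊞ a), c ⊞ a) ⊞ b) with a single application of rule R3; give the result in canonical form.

Canonical form:  h(d(c, c), b ⊞ b ⊞ b ⊞ d(c, c) ⊞ h(b, c))
R3 matches:  uses d(c, c), h(b, c);  v := b ⊞ b ⊞ b
The variable takes the whole remainder — replace the entire application.
Result:  h(d(c, c), d(d(b, b ⊞ b ⊞ b), b ⊞ b ⊞ b ⊞ c))

Answer: h(d(c, c), d(d(b, b ⊞ b ⊞ b), b ⊞ b ⊞ b ⊞ c))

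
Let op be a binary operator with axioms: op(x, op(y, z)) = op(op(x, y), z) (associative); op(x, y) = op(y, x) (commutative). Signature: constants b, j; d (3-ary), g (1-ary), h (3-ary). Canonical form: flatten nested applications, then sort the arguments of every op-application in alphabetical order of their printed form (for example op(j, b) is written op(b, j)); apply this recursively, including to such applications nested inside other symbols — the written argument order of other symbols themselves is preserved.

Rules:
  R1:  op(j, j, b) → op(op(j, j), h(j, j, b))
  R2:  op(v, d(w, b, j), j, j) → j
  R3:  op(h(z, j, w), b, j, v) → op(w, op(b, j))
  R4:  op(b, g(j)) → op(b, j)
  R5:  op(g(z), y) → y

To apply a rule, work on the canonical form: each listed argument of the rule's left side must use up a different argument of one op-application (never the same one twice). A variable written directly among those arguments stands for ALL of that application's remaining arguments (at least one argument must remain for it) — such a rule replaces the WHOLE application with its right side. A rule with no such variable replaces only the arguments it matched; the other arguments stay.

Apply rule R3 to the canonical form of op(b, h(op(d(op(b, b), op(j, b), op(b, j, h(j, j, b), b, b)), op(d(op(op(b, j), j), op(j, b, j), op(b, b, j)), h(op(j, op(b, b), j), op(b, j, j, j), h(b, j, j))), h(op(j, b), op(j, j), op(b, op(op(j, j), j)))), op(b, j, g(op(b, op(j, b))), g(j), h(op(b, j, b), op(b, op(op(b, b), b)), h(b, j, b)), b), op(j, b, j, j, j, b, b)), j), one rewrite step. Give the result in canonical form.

Answer: op(b, h(op(d(op(b, b), op(b, j), op(b, b, j)), d(op(b, j, j), op(b, j, j), op(b, b, j)), h(op(b, b, j, j), op(b, j, j, j), h(b, j, j)), h(op(b, j), op(j, j), op(b, j, j, j))), op(b, b, g(j), g(op(b, b, j)), h(op(b, b, j), op(b, b, b, b), h(b, j, b)), j), op(b, b, b, j, j, j, j)), j)

Derivation:
Canonical form:  op(b, h(op(d(op(b, b), op(b, j), op(b, b, b, h(j, j, b), j)), d(op(b, j, j), op(b, j, j), op(b, b, j)), h(op(b, b, j, j), op(b, j, j, j), h(b, j, j)), h(op(b, j), op(j, j), op(b, j, j, j))), op(b, b, g(j), g(op(b, b, j)), h(op(b, b, j), op(b, b, b, b), h(b, j, b)), j), op(b, b, b, j, j, j, j)), j)
Apply R3:  consuming b, h(j, j, b), j;  v := op(b, b), w := b, z := j
The extension variable absorbs all remaining arguments, so the whole application is rewritten.
Giving:  op(b, h(op(d(op(b, b), op(b, j), op(b, b, j)), d(op(b, j, j), op(b, j, j), op(b, b, j)), h(op(b, b, j, j), op(b, j, j, j), h(b, j, j)), h(op(b, j), op(j, j), op(b, j, j, j))), op(b, b, g(j), g(op(b, b, j)), h(op(b, b, j), op(b, b, b, b), h(b, j, b)), j), op(b, b, b, j, j, j, j)), j)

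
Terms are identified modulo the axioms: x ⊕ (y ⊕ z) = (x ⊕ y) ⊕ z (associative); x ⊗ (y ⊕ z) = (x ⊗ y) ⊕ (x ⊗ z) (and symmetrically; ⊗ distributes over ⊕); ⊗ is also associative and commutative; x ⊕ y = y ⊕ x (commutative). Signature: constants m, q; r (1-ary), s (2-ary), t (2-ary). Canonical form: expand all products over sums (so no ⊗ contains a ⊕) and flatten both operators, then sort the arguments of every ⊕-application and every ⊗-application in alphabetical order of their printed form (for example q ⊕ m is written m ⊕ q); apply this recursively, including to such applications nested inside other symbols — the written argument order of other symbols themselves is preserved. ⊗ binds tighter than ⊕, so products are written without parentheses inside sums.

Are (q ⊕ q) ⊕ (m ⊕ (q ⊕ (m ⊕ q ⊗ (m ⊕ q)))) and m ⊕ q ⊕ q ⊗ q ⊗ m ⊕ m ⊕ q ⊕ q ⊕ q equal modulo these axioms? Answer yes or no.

Answer: no — m ⊕ m ⊕ m ⊗ q ⊕ q ⊕ q ⊕ q ⊕ q ⊗ q vs m ⊕ m ⊕ m ⊗ q ⊗ q ⊕ q ⊕ q ⊕ q ⊕ q

Derivation:
Left:  (q ⊕ q) ⊕ (m ⊕ (q ⊕ (m ⊕ q ⊗ (m ⊕ q))))
  Distribute:  q ⊕ q ⊕ m ⊕ q ⊕ m ⊕ m ⊗ q ⊕ q ⊗ q
  Sort arguments:  m ⊕ m ⊕ m ⊗ q ⊕ q ⊕ q ⊕ q ⊕ q ⊗ q
Right:  m ⊕ q ⊕ q ⊗ q ⊗ m ⊕ m ⊕ q ⊕ q ⊕ q
  Flatten:  m ⊕ q ⊕ m ⊗ q ⊗ q ⊕ m ⊕ q ⊕ q ⊕ q
  Sort arguments:  m ⊕ m ⊕ m ⊗ q ⊗ q ⊕ q ⊕ q ⊕ q ⊕ q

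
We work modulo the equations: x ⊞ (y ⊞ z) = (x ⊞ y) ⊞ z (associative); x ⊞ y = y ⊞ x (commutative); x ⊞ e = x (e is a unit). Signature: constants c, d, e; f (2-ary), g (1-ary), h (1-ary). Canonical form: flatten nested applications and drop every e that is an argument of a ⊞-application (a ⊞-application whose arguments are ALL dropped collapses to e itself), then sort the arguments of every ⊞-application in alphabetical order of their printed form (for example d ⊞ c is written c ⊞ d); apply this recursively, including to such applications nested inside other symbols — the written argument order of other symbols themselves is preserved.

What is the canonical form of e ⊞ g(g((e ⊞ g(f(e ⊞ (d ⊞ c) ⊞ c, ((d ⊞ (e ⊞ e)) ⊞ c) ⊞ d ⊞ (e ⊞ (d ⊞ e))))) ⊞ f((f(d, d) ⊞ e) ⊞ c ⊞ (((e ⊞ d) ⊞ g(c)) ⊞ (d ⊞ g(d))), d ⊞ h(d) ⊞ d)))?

Answer: g(g(f(c ⊞ d ⊞ d ⊞ f(d, d) ⊞ g(c) ⊞ g(d), d ⊞ d ⊞ h(d)) ⊞ g(f(c ⊞ c ⊞ d, c ⊞ d ⊞ d ⊞ d))))

Derivation:
Canonicalize subterm:  g(g((e ⊞ g(f(e ⊞ (d ⊞ c) ⊞ c, ((d ⊞ (e ⊞ e)) ⊞ c) ⊞ d ⊞ (e ⊞ (d ⊞ e))))) ⊞ f((f(d, d) ⊞ e) ⊞ c ⊞ (((e ⊞ d) ⊞ g(c)) ⊞ (d ⊞ g(d))), d ⊞ h(d) ⊞ d)))  →  g(g(f(c ⊞ d ⊞ d ⊞ f(d, d) ⊞ g(c) ⊞ g(d), d ⊞ d ⊞ h(d)) ⊞ g(f(c ⊞ c ⊞ d, c ⊞ d ⊞ d ⊞ d))))
Units out:  drop e
Sort:  g(g(f(c ⊞ d ⊞ d ⊞ f(d, d) ⊞ g(c) ⊞ g(d), d ⊞ d ⊞ h(d)) ⊞ g(f(c ⊞ c ⊞ d, c ⊞ d ⊞ d ⊞ d))))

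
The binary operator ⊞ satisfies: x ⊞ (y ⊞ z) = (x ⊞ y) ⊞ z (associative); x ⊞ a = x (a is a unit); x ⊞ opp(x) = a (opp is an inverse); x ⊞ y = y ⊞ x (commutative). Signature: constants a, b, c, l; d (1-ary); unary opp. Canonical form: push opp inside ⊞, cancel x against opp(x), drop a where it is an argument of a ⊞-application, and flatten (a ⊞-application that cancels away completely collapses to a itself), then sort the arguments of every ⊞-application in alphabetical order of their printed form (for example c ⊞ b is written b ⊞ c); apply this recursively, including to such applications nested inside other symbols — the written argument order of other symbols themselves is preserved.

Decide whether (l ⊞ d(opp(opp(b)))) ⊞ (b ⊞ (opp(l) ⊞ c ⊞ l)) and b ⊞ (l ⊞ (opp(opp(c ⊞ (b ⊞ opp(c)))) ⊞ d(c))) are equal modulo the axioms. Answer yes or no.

Left:  (l ⊞ d(opp(opp(b)))) ⊞ (b ⊞ (opp(l) ⊞ c ⊞ l))
  Push opp inside:  distribute opp over ⊞ and collapse double opp
  Collect:  l ⊞ d(b) ⊞ b ⊞ c
  Sort arguments:  b ⊞ c ⊞ d(b) ⊞ l
Right:  b ⊞ (l ⊞ (opp(opp(c ⊞ (b ⊞ opp(c)))) ⊞ d(c)))
  Push opp inside:  distribute opp over ⊞ and collapse double opp
  Inverses cancel:  c cancels
  Collect:  b ⊞ b ⊞ l ⊞ d(c)
  Sort:  b ⊞ b ⊞ d(c) ⊞ l

Answer: no — b ⊞ c ⊞ d(b) ⊞ l vs b ⊞ b ⊞ d(c) ⊞ l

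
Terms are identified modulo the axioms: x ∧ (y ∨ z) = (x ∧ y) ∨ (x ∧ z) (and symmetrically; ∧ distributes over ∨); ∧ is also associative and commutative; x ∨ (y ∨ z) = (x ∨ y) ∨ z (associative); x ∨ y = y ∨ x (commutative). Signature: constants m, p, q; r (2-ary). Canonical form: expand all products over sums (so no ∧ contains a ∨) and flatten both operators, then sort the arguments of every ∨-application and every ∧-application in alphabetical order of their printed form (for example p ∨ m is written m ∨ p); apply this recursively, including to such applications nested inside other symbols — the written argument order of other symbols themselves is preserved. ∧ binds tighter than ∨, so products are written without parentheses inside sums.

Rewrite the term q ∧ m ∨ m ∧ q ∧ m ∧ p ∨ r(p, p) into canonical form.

Merge nested applications:  m ∧ q ∨ m ∧ m ∧ p ∧ q ∨ r(p, p)
Sort arguments:  m ∧ m ∧ p ∧ q ∨ m ∧ q ∨ r(p, p)

Answer: m ∧ m ∧ p ∧ q ∨ m ∧ q ∨ r(p, p)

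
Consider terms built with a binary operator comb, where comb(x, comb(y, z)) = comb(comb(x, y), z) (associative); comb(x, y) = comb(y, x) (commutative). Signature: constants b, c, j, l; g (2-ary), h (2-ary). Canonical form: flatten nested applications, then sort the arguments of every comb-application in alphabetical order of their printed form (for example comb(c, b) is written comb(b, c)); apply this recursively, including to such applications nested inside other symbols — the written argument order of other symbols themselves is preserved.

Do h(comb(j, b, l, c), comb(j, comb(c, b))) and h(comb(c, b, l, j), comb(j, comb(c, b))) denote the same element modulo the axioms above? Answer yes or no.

Left:  h(comb(j, b, l, c), comb(j, comb(c, b)))
  Focus inside:  comb(j, comb(c, b))
  Un-nest:  comb(j, c, b)
  Sort arguments:  comb(b, c, j)
  Put back:  h(comb(b, c, j, l), comb(b, c, j))
Right:  h(comb(c, b, l, j), comb(j, comb(c, b)))
  Focus inside:  comb(j, comb(c, b))
  Un-nest:  comb(j, c, b)
  Sort:  comb(b, c, j)
  Rebuild:  h(comb(b, c, j, l), comb(b, c, j))

Answer: yes — both canonical forms are h(comb(b, c, j, l), comb(b, c, j))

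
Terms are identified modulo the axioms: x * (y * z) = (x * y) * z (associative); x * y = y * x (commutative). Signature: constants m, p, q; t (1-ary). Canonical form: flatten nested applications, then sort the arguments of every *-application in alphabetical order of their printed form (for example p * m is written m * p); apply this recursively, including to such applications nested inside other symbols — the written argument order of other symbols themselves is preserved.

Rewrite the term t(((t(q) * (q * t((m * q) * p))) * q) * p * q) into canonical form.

Work inside:  ((t(q) * (q * t((m * q) * p))) * q) * p * q
Merge nested applications:  t(q) * q * t((m * q) * p) * q * p * q
Canonicalize subterm:  t((m * q) * p)  →  t(m * p * q)
Order the arguments:  p * q * q * q * t(m * p * q) * t(q)
Rebuild:  t(p * q * q * q * t(m * p * q) * t(q))

Answer: t(p * q * q * q * t(m * p * q) * t(q))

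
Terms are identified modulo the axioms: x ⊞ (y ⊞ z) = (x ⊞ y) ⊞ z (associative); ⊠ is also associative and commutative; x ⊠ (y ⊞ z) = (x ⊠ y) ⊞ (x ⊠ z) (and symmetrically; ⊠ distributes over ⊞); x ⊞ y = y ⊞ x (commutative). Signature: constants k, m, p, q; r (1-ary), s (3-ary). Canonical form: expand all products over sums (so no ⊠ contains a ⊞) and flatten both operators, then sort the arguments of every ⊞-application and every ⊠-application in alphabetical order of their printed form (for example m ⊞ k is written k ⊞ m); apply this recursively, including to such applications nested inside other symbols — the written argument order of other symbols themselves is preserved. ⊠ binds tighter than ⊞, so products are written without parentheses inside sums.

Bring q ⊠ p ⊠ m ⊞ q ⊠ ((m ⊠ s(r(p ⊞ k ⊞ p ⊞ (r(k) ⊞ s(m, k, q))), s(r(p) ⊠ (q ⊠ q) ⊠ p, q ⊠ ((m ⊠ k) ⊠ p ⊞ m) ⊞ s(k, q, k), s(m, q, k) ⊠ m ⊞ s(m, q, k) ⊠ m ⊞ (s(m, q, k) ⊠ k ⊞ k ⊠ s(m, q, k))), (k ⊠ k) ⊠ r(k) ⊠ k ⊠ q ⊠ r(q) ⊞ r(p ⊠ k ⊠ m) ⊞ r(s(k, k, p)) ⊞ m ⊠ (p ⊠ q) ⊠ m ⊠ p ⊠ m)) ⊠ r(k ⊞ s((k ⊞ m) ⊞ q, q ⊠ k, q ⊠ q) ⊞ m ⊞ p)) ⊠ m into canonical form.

Expand:  m ⊠ p ⊠ q ⊞ m ⊠ m ⊠ q ⊠ r(k ⊞ m ⊞ p ⊞ s(k ⊞ m ⊞ q, k ⊠ q, q ⊠ q)) ⊠ s(r(k ⊞ p ⊞ p ⊞ r(k) ⊞ s(m, k, q)), s(p ⊠ q ⊠ q ⊠ r(p), k ⊠ m ⊠ p ⊠ q ⊞ m ⊠ q ⊞ s(k, q, k), k ⊠ s(m, q, k) ⊞ k ⊠ s(m, q, k) ⊞ m ⊠ s(m, q, k) ⊞ m ⊠ s(m, q, k)), k ⊠ k ⊠ k ⊠ q ⊠ r(k) ⊠ r(q) ⊞ m ⊠ m ⊠ m ⊠ p ⊠ p ⊠ q ⊞ r(k ⊠ m ⊠ p) ⊞ r(s(k, k, p)))
Sort:  m ⊠ m ⊠ q ⊠ r(k ⊞ m ⊞ p ⊞ s(k ⊞ m ⊞ q, k ⊠ q, q ⊠ q)) ⊠ s(r(k ⊞ p ⊞ p ⊞ r(k) ⊞ s(m, k, q)), s(p ⊠ q ⊠ q ⊠ r(p), k ⊠ m ⊠ p ⊠ q ⊞ m ⊠ q ⊞ s(k, q, k), k ⊠ s(m, q, k) ⊞ k ⊠ s(m, q, k) ⊞ m ⊠ s(m, q, k) ⊞ m ⊠ s(m, q, k)), k ⊠ k ⊠ k ⊠ q ⊠ r(k) ⊠ r(q) ⊞ m ⊠ m ⊠ m ⊠ p ⊠ p ⊠ q ⊞ r(k ⊠ m ⊠ p) ⊞ r(s(k, k, p))) ⊞ m ⊠ p ⊠ q

Answer: m ⊠ m ⊠ q ⊠ r(k ⊞ m ⊞ p ⊞ s(k ⊞ m ⊞ q, k ⊠ q, q ⊠ q)) ⊠ s(r(k ⊞ p ⊞ p ⊞ r(k) ⊞ s(m, k, q)), s(p ⊠ q ⊠ q ⊠ r(p), k ⊠ m ⊠ p ⊠ q ⊞ m ⊠ q ⊞ s(k, q, k), k ⊠ s(m, q, k) ⊞ k ⊠ s(m, q, k) ⊞ m ⊠ s(m, q, k) ⊞ m ⊠ s(m, q, k)), k ⊠ k ⊠ k ⊠ q ⊠ r(k) ⊠ r(q) ⊞ m ⊠ m ⊠ m ⊠ p ⊠ p ⊠ q ⊞ r(k ⊠ m ⊠ p) ⊞ r(s(k, k, p))) ⊞ m ⊠ p ⊠ q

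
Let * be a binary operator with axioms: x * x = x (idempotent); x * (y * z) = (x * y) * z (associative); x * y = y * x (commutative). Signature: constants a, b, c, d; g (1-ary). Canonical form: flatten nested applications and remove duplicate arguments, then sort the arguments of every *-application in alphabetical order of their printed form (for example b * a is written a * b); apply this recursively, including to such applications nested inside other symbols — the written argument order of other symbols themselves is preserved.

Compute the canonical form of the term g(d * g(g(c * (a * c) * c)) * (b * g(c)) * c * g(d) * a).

Answer: g(a * b * c * d * g(c) * g(d) * g(g(a * c)))

Derivation:
Focus inside:  d * g(g(c * (a * c) * c)) * (b * g(c)) * c * g(d) * a
Flatten:  d * g(g(c * (a * c) * c)) * b * g(c) * c * g(d) * a
Inside:  g(g(c * (a * c) * c))  →  g(g(a * c))
Sort arguments:  a * b * c * d * g(c) * g(d) * g(g(a * c))
Rebuild:  g(a * b * c * d * g(c) * g(d) * g(g(a * c)))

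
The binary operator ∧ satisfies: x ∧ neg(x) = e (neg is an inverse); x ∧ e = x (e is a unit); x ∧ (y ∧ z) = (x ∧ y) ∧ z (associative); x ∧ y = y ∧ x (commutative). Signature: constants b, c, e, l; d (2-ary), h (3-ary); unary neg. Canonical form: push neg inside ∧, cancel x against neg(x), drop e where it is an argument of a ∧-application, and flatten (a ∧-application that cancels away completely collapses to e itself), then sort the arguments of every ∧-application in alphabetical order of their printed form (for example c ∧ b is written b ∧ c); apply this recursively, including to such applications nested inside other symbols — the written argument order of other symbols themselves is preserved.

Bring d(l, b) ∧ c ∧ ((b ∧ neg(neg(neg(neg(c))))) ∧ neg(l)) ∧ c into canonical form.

Answer: b ∧ c ∧ c ∧ c ∧ d(l, b) ∧ neg(l)

Derivation:
Push neg inside:  distribute neg over ∧ and collapse double neg
Combine occurrences:  d(l, b) ∧ c ∧ c ∧ c ∧ b ∧ neg(l)
Sort arguments:  b ∧ c ∧ c ∧ c ∧ d(l, b) ∧ neg(l)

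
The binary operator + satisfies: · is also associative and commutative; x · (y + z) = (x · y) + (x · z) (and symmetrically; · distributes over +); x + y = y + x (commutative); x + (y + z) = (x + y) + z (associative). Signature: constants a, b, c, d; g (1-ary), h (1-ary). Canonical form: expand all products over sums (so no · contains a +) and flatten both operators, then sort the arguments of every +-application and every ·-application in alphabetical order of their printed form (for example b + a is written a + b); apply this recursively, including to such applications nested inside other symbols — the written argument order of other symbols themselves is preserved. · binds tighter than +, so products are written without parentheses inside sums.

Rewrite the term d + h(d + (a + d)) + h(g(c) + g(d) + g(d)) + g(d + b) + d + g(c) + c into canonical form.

Answer: c + d + d + g(b + d) + g(c) + h(a + d + d) + h(g(c) + g(d) + g(d))

Derivation:
Merge nested applications:  d + h(a + d + d) + h(g(c) + g(d) + g(d)) + g(b + d) + d + g(c) + c
Order the arguments:  c + d + d + g(b + d) + g(c) + h(a + d + d) + h(g(c) + g(d) + g(d))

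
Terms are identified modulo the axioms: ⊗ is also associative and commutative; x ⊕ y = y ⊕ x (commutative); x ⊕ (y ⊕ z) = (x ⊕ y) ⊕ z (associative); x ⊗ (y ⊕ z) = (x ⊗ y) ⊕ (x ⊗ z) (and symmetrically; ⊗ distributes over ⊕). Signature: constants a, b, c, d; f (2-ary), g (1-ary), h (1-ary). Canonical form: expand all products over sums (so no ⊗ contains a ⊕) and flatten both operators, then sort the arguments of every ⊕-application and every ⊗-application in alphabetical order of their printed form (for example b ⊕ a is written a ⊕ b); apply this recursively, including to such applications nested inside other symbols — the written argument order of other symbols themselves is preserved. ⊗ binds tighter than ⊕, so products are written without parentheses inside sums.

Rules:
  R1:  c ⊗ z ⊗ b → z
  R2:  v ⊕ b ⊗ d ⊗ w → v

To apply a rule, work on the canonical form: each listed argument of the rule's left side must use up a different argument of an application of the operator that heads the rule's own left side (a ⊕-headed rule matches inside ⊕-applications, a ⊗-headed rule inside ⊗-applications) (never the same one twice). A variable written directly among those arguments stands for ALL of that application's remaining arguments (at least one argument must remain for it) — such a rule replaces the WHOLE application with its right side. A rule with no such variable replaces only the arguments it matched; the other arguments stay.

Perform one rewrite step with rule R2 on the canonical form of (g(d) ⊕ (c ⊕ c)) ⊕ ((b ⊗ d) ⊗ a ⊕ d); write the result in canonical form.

Answer: c ⊕ c ⊕ d ⊕ g(d)

Derivation:
Canonical form:  a ⊗ b ⊗ d ⊕ c ⊕ c ⊕ d ⊕ g(d)
R2 matches:  uses a ⊗ b ⊗ d;  v := c ⊕ c ⊕ d ⊕ g(d), w := a
The variable takes the whole remainder — replace the entire application.
New term:  c ⊕ c ⊕ d ⊕ g(d)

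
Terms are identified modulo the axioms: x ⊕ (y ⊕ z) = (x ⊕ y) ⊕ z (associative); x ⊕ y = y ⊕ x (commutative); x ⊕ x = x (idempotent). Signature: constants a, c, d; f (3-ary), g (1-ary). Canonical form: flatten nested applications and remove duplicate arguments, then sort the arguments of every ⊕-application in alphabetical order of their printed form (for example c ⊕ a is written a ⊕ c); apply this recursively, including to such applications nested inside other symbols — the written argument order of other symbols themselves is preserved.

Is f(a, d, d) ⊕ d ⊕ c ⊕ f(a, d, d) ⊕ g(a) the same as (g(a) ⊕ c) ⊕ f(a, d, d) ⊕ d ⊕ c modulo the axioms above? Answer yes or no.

Left:  f(a, d, d) ⊕ d ⊕ c ⊕ f(a, d, d) ⊕ g(a)
  Deduplicate:  drop duplicate f(a, d, d)
  Sort arguments:  c ⊕ d ⊕ f(a, d, d) ⊕ g(a)
Right:  (g(a) ⊕ c) ⊕ f(a, d, d) ⊕ d ⊕ c
  Un-nest:  g(a) ⊕ c ⊕ f(a, d, d) ⊕ d ⊕ c
  Deduplicate:  drop duplicate c
  Sort:  c ⊕ d ⊕ f(a, d, d) ⊕ g(a)

Answer: yes — both canonical forms are c ⊕ d ⊕ f(a, d, d) ⊕ g(a)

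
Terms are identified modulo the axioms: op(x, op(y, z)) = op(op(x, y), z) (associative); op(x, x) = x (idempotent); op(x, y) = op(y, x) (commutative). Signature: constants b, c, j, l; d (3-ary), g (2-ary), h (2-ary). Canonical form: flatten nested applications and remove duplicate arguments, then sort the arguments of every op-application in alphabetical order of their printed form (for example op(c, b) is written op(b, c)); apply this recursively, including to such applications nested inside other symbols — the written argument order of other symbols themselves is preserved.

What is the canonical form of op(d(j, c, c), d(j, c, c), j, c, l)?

Answer: op(c, d(j, c, c), j, l)

Derivation:
Deduplicate:  drop duplicate d(j, c, c)
Order the arguments:  op(c, d(j, c, c), j, l)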